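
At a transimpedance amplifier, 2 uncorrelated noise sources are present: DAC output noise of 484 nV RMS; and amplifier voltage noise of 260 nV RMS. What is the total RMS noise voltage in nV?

Uncorrelated sources add in power (mean-square): V_tot = √(ΣV_i²)
V_tot = √[(4.84×10⁻⁷)² + (2.60×10⁻⁷)²] = 5.49×10⁻⁷ V = 549 nV

549 nV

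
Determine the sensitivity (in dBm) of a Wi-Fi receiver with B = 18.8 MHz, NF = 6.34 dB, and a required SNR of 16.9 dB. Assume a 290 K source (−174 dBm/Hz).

−78.0 dBm

Sensitivity = −174 + 10 log₁₀(B) + NF + SNR_min
= −174 + 72.74 + 6.34 + 16.9
= −78.02 dBm → −78.0 dBm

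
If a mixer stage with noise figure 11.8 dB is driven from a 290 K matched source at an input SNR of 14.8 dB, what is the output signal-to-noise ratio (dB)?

3.0 dB

By definition F = SNR_in/SNR_out, so in dB: SNR_out = SNR_in − NF
SNR_out = 14.8 − 11.8 = 3.0 dB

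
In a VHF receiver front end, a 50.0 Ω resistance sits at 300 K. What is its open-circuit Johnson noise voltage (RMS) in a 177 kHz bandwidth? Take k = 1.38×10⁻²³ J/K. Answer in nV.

V_n = √(4kTRB)
4kTRB = 4 × 1.38×10⁻²³ × 300 × 5.00×10¹ × 1.77×10⁵ = 1.47×10⁻¹³ V²
V_n = √(1.47×10⁻¹³) = 3.83×10⁻⁷ V = 383 nV

383 nV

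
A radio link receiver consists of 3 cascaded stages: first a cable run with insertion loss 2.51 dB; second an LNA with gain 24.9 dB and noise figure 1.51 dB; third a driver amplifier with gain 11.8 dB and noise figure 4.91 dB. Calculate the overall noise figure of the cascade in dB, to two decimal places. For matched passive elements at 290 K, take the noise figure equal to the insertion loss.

4.04 dB

Convert to linear (a loss of L dB is a gain of −L dB): F_i = 10^(NF_i/10), G_i = 10^(G_i,dB/10)
  Stage 1: F_1 = 10^(2.51/10) = 1.782, G_1 = 10^(−2.51/10) = 0.5610
  Stage 2: F_2 = 10^(1.51/10) = 1.416, G_2 = 10^(24.9/10) = 309.0
  Stage 3: F_3 = 10^(4.91/10) = 3.097, G_3 = 10^(11.8/10) = 15.14
Friis cascade:
  F = 1.782 + (1.416 − 1)/0.5610 + (3.097 − 1)/173.4 = 2.536
NF = 10 log₁₀(2.536) = 4.04 dB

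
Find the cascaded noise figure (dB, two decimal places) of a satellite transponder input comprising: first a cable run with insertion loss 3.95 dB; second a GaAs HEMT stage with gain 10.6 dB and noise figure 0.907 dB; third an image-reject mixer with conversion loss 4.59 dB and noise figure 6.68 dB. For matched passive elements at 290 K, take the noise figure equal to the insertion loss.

Convert to linear (a loss of L dB is a gain of −L dB): F_i = 10^(NF_i/10), G_i = 10^(G_i,dB/10)
  Stage 1: F_1 = 10^(3.95/10) = 2.483, G_1 = 10^(−3.95/10) = 0.4027
  Stage 2: F_2 = 10^(0.907/10) = 1.232, G_2 = 10^(10.6/10) = 11.48
  Stage 3: F_3 = 10^(6.68/10) = 4.656, G_3 = 10^(−4.59/10) = 0.3475
Friis cascade:
  F = 2.483 + (1.232 − 1)/0.4027 + (4.656 − 1)/4.624 = 3.851
NF = 10 log₁₀(3.851) = 5.86 dB

5.86 dB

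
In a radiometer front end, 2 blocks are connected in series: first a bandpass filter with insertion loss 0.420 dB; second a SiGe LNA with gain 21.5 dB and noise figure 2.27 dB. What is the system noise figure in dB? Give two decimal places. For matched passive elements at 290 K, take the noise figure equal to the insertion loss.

Convert to linear (a loss of L dB is a gain of −L dB): F_i = 10^(NF_i/10), G_i = 10^(G_i,dB/10)
  Stage 1: F_1 = 10^(0.420/10) = 1.102, G_1 = 10^(−0.420/10) = 0.9078
  Stage 2: F_2 = 10^(2.27/10) = 1.687, G_2 = 10^(21.5/10) = 141.3
Friis cascade:
  F = 1.102 + (1.687 − 1)/0.9078 = 1.858
NF = 10 log₁₀(1.858) = 2.69 dB

2.69 dB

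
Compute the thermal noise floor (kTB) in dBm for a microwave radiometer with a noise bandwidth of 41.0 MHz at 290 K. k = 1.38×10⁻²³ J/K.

−97.8 dBm

P_n = kTB = 1.38×10⁻²³ × 290 × 4.10×10⁷ = 1.64×10⁻¹³ W
In dBm: 10 log₁₀(1.64×10⁻¹³ / 10⁻³) = −97.8 dBm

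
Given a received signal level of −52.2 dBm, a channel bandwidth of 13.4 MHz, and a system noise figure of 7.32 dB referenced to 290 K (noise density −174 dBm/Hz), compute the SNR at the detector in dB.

Noise floor: N = −174 + 10 log₁₀(B) + NF
10 log₁₀(1.34×10⁷) = 71.27 dB
N = −174 + 71.27 + 7.32 = −95.41 dBm
SNR = P_sig − N = −52.2 − (−95.41) = 43.21 dB → 43.2 dB

43.2 dB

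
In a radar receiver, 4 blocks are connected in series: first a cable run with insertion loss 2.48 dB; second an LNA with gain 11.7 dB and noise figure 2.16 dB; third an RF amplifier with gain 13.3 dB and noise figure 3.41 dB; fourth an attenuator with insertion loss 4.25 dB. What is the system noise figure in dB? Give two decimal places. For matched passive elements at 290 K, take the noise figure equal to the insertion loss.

4.86 dB

Convert to linear (a loss of L dB is a gain of −L dB): F_i = 10^(NF_i/10), G_i = 10^(G_i,dB/10)
  Stage 1: F_1 = 10^(2.48/10) = 1.770, G_1 = 10^(−2.48/10) = 0.5649
  Stage 2: F_2 = 10^(2.16/10) = 1.644, G_2 = 10^(11.7/10) = 14.79
  Stage 3: F_3 = 10^(3.41/10) = 2.193, G_3 = 10^(13.3/10) = 21.38
  Stage 4: F_4 = 10^(4.25/10) = 2.661, G_4 = 10^(−4.25/10) = 0.3758
Friis cascade:
  F = 1.770 + (1.644 − 1)/0.5649 + (2.193 − 1)/8.356 + (2.661 − 1)/178.6 = 3.063
NF = 10 log₁₀(3.063) = 4.86 dB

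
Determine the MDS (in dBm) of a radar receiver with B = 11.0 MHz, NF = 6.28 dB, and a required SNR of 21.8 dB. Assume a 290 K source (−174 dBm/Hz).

−75.5 dBm

Sensitivity = −174 + 10 log₁₀(B) + NF + SNR_min
= −174 + 70.41 + 6.28 + 21.8
= −75.51 dBm → −75.5 dBm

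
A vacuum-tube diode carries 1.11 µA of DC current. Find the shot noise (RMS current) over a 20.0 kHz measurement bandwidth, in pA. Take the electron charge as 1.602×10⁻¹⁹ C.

I_n = √(2qI·B)
2qI·B = 2 × 1.602×10⁻¹⁹ × 1.11×10⁻⁶ × 2.00×10⁴ = 7.11×10⁻²¹ A²
I_n = √(7.11×10⁻²¹) = 8.43×10⁻¹¹ A = 84.3 pA

84.3 pA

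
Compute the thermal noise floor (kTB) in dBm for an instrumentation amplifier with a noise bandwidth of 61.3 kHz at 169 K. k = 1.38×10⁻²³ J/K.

−128.4 dBm

P_n = kTB = 1.38×10⁻²³ × 169 × 6.13×10⁴ = 1.43×10⁻¹⁶ W
In dBm: 10 log₁₀(1.43×10⁻¹⁶ / 10⁻³) = −128.4 dBm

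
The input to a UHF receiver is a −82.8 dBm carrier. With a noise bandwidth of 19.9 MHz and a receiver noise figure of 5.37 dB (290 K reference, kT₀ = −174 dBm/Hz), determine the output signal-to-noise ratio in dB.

Noise floor: N = −174 + 10 log₁₀(B) + NF
10 log₁₀(1.99×10⁷) = 72.99 dB
N = −174 + 72.99 + 5.37 = −95.64 dBm
SNR = P_sig − N = −82.8 − (−95.64) = 12.84 dB → 12.8 dB

12.8 dB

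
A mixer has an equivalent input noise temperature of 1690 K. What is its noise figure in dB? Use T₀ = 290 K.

8.34 dB

F = 1 + T_e/T₀ = 1 + 1690/290 = 6.82759
NF = 10 log₁₀(6.82759) = 8.34 dB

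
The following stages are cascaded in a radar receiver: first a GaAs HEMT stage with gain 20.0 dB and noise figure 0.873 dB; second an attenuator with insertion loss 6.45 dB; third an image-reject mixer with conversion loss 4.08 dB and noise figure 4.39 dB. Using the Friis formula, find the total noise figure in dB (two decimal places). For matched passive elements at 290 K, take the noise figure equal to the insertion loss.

Convert to linear (a loss of L dB is a gain of −L dB): F_i = 10^(NF_i/10), G_i = 10^(G_i,dB/10)
  Stage 1: F_1 = 10^(0.873/10) = 1.223, G_1 = 10^(20.0/10) = 100.0
  Stage 2: F_2 = 10^(6.45/10) = 4.416, G_2 = 10^(−6.45/10) = 0.2265
  Stage 3: F_3 = 10^(4.39/10) = 2.748, G_3 = 10^(−4.08/10) = 0.3908
Friis cascade:
  F = 1.223 + (4.416 − 1)/100.0 + (2.748 − 1)/22.65 = 1.334
NF = 10 log₁₀(1.334) = 1.25 dB

1.25 dB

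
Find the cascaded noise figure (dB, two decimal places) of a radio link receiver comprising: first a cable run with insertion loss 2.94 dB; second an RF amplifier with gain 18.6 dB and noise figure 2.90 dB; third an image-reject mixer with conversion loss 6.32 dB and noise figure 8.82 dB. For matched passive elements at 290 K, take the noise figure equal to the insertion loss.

6.04 dB

Convert to linear (a loss of L dB is a gain of −L dB): F_i = 10^(NF_i/10), G_i = 10^(G_i,dB/10)
  Stage 1: F_1 = 10^(2.94/10) = 1.968, G_1 = 10^(−2.94/10) = 0.5082
  Stage 2: F_2 = 10^(2.90/10) = 1.950, G_2 = 10^(18.6/10) = 72.44
  Stage 3: F_3 = 10^(8.82/10) = 7.621, G_3 = 10^(−6.32/10) = 0.2333
Friis cascade:
  F = 1.968 + (1.950 − 1)/0.5082 + (7.621 − 1)/36.81 = 4.017
NF = 10 log₁₀(4.017) = 6.04 dB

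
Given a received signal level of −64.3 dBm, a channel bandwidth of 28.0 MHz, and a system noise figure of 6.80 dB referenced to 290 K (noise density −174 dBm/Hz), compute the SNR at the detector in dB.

28.4 dB

Noise floor: N = −174 + 10 log₁₀(B) + NF
10 log₁₀(2.80×10⁷) = 74.47 dB
N = −174 + 74.47 + 6.80 = −92.73 dBm
SNR = P_sig − N = −64.3 − (−92.73) = 28.43 dB → 28.4 dB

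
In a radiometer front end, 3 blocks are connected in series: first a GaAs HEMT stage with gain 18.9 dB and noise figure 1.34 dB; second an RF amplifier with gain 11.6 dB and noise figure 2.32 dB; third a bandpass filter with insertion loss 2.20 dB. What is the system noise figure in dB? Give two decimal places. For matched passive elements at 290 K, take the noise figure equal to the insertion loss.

Convert to linear (a loss of L dB is a gain of −L dB): F_i = 10^(NF_i/10), G_i = 10^(G_i,dB/10)
  Stage 1: F_1 = 10^(1.34/10) = 1.361, G_1 = 10^(18.9/10) = 77.62
  Stage 2: F_2 = 10^(2.32/10) = 1.706, G_2 = 10^(11.6/10) = 14.45
  Stage 3: F_3 = 10^(2.20/10) = 1.660, G_3 = 10^(−2.20/10) = 0.6026
Friis cascade:
  F = 1.361 + (1.706 − 1)/77.62 + (1.660 − 1)/1122 = 1.371
NF = 10 log₁₀(1.371) = 1.37 dB

1.37 dB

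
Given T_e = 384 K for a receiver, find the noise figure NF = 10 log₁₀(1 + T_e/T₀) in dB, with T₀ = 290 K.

3.66 dB

F = 1 + T_e/T₀ = 1 + 384/290 = 2.32414
NF = 10 log₁₀(2.32414) = 3.66 dB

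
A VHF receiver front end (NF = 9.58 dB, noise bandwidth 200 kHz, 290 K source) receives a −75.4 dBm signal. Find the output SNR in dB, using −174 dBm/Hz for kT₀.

Noise floor: N = −174 + 10 log₁₀(B) + NF
10 log₁₀(2.00×10⁵) = 53.01 dB
N = −174 + 53.01 + 9.58 = −111.41 dBm
SNR = P_sig − N = −75.4 − (−111.41) = 36.01 dB → 36.0 dB

36.0 dB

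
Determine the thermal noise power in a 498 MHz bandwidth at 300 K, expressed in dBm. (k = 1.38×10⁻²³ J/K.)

P_n = kTB = 1.38×10⁻²³ × 300 × 4.98×10⁸ = 2.06×10⁻¹² W
In dBm: 10 log₁₀(2.06×10⁻¹² / 10⁻³) = −86.9 dBm

−86.9 dBm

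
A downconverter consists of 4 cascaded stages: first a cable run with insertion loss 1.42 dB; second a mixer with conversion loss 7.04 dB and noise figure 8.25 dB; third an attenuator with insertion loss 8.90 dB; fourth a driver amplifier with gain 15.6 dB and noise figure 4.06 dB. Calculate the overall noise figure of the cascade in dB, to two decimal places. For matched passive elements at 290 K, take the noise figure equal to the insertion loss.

21.49 dB

Convert to linear (a loss of L dB is a gain of −L dB): F_i = 10^(NF_i/10), G_i = 10^(G_i,dB/10)
  Stage 1: F_1 = 10^(1.42/10) = 1.387, G_1 = 10^(−1.42/10) = 0.7211
  Stage 2: F_2 = 10^(8.25/10) = 6.683, G_2 = 10^(−7.04/10) = 0.1977
  Stage 3: F_3 = 10^(8.90/10) = 7.762, G_3 = 10^(−8.90/10) = 0.1288
  Stage 4: F_4 = 10^(4.06/10) = 2.547, G_4 = 10^(15.6/10) = 36.31
Friis cascade:
  F = 1.387 + (6.683 − 1)/0.7211 + (7.762 − 1)/0.1426 + (2.547 − 1)/0.01837 = 140.9
NF = 10 log₁₀(140.9) = 21.49 dB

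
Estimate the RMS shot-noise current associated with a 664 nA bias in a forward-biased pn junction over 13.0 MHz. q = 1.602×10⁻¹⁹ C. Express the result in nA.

I_n = √(2qI·B)
2qI·B = 2 × 1.602×10⁻¹⁹ × 6.64×10⁻⁷ × 1.30×10⁷ = 2.77×10⁻¹⁸ A²
I_n = √(2.77×10⁻¹⁸) = 1.66×10⁻⁹ A = 1.66 nA

1.66 nA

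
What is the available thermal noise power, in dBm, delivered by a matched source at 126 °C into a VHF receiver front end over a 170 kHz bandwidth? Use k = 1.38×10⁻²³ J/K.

−120.3 dBm

T = 126 °C + 273.15 = 399.15 K
P_n = kTB = 1.38×10⁻²³ × 399.15 × 1.70×10⁵ = 9.36×10⁻¹⁶ W
In dBm: 10 log₁₀(9.36×10⁻¹⁶ / 10⁻³) = −120.3 dBm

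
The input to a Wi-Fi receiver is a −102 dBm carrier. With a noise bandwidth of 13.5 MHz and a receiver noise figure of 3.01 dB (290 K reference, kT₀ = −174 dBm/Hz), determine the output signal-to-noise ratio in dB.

−2.3 dB

Noise floor: N = −174 + 10 log₁₀(B) + NF
10 log₁₀(1.35×10⁷) = 71.3 dB
N = −174 + 71.3 + 3.01 = −99.69 dBm
SNR = P_sig − N = −102 − (−99.69) = −2.31 dB → −2.3 dB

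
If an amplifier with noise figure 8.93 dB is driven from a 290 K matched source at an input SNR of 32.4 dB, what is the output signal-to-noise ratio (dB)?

By definition F = SNR_in/SNR_out, so in dB: SNR_out = SNR_in − NF
SNR_out = 32.4 − 8.93 = 23.47 dB

23.47 dB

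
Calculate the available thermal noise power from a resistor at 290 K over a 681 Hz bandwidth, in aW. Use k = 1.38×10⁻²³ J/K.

P_n = kTB = 1.38×10⁻²³ × 290 × 6.81×10² = 2.73×10⁻¹⁸ W = 2.73 aW

2.73 aW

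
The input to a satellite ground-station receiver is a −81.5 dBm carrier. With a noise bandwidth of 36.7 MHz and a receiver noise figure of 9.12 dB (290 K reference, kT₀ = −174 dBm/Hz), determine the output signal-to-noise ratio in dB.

Noise floor: N = −174 + 10 log₁₀(B) + NF
10 log₁₀(3.67×10⁷) = 75.65 dB
N = −174 + 75.65 + 9.12 = −89.23 dBm
SNR = P_sig − N = −81.5 − (−89.23) = 7.73 dB → 7.7 dB

7.7 dB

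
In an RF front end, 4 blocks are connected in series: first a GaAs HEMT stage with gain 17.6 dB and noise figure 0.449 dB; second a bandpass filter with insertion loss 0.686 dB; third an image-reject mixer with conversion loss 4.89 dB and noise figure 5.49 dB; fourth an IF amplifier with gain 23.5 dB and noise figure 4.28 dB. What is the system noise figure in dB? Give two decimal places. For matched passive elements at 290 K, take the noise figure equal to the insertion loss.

Convert to linear (a loss of L dB is a gain of −L dB): F_i = 10^(NF_i/10), G_i = 10^(G_i,dB/10)
  Stage 1: F_1 = 10^(0.449/10) = 1.109, G_1 = 10^(17.6/10) = 57.54
  Stage 2: F_2 = 10^(0.686/10) = 1.171, G_2 = 10^(−0.686/10) = 0.8539
  Stage 3: F_3 = 10^(5.49/10) = 3.540, G_3 = 10^(−4.89/10) = 0.3243
  Stage 4: F_4 = 10^(4.28/10) = 2.679, G_4 = 10^(23.5/10) = 223.9
Friis cascade:
  F = 1.109 + (1.171 − 1)/57.54 + (3.540 − 1)/49.14 + (2.679 − 1)/15.94 = 1.269
NF = 10 log₁₀(1.269) = 1.03 dB

1.03 dB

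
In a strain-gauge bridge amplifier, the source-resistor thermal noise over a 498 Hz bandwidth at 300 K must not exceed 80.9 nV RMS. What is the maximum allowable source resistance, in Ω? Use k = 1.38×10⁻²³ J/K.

Johnson–Nyquist: V_n = √(4kTRB) ⇒ R = V_n² / (4kTB)
4kTB = 4 × 1.38×10⁻²³ × 300 × 4.98×10² = 8.25×10⁻¹⁸
R = (8.09×10⁻⁸)² / 8.25×10⁻¹⁸ = 7.94×10² Ω = 794 Ω

794 Ω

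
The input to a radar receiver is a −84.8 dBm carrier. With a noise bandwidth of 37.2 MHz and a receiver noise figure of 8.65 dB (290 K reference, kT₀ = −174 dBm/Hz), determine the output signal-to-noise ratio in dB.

4.8 dB

Noise floor: N = −174 + 10 log₁₀(B) + NF
10 log₁₀(3.72×10⁷) = 75.71 dB
N = −174 + 75.71 + 8.65 = −89.64 dBm
SNR = P_sig − N = −84.8 − (−89.64) = 4.84 dB → 4.8 dB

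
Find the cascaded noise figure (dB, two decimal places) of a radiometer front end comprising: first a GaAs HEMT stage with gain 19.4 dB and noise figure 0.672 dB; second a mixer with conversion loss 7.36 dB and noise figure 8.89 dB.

Convert to linear (a loss of L dB is a gain of −L dB): F_i = 10^(NF_i/10), G_i = 10^(G_i,dB/10)
  Stage 1: F_1 = 10^(0.672/10) = 1.167, G_1 = 10^(19.4/10) = 87.10
  Stage 2: F_2 = 10^(8.89/10) = 7.745, G_2 = 10^(−7.36/10) = 0.1837
Friis cascade:
  F = 1.167 + (7.745 − 1)/87.10 = 1.245
NF = 10 log₁₀(1.245) = 0.95 dB

0.95 dB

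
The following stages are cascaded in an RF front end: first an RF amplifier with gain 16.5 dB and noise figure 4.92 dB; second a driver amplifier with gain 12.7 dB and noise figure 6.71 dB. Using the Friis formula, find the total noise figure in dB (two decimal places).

Convert to linear (a loss of L dB is a gain of −L dB): F_i = 10^(NF_i/10), G_i = 10^(G_i,dB/10)
  Stage 1: F_1 = 10^(4.92/10) = 3.105, G_1 = 10^(16.5/10) = 44.67
  Stage 2: F_2 = 10^(6.71/10) = 4.688, G_2 = 10^(12.7/10) = 18.62
Friis cascade:
  F = 3.105 + (4.688 − 1)/44.67 = 3.187
NF = 10 log₁₀(3.187) = 5.03 dB

5.03 dB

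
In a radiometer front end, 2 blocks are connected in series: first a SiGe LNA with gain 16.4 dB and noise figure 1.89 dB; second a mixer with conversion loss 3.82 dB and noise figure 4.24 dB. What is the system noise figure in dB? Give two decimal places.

2.00 dB

Convert to linear (a loss of L dB is a gain of −L dB): F_i = 10^(NF_i/10), G_i = 10^(G_i,dB/10)
  Stage 1: F_1 = 10^(1.89/10) = 1.545, G_1 = 10^(16.4/10) = 43.65
  Stage 2: F_2 = 10^(4.24/10) = 2.655, G_2 = 10^(−3.82/10) = 0.4150
Friis cascade:
  F = 1.545 + (2.655 − 1)/43.65 = 1.583
NF = 10 log₁₀(1.583) = 2.00 dB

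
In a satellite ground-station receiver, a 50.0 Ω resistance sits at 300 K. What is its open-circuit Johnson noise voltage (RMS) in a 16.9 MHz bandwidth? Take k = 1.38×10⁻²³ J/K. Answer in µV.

3.74 µV

V_n = √(4kTRB)
4kTRB = 4 × 1.38×10⁻²³ × 300 × 5.00×10¹ × 1.69×10⁷ = 1.40×10⁻¹¹ V²
V_n = √(1.40×10⁻¹¹) = 3.74×10⁻⁶ V = 3.74 µV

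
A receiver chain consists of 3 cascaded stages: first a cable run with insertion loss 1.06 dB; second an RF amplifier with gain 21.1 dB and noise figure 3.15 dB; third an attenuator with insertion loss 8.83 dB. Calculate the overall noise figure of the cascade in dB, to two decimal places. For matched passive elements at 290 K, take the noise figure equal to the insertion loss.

4.32 dB

Convert to linear (a loss of L dB is a gain of −L dB): F_i = 10^(NF_i/10), G_i = 10^(G_i,dB/10)
  Stage 1: F_1 = 10^(1.06/10) = 1.276, G_1 = 10^(−1.06/10) = 0.7834
  Stage 2: F_2 = 10^(3.15/10) = 2.065, G_2 = 10^(21.1/10) = 128.8
  Stage 3: F_3 = 10^(8.83/10) = 7.638, G_3 = 10^(−8.83/10) = 0.1309
Friis cascade:
  F = 1.276 + (2.065 − 1)/0.7834 + (7.638 − 1)/100.9 = 2.702
NF = 10 log₁₀(2.702) = 4.32 dB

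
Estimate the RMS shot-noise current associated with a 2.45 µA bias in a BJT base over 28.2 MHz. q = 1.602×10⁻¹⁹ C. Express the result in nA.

I_n = √(2qI·B)
2qI·B = 2 × 1.602×10⁻¹⁹ × 2.45×10⁻⁶ × 2.82×10⁷ = 2.21×10⁻¹⁷ A²
I_n = √(2.21×10⁻¹⁷) = 4.70×10⁻⁹ A = 4.70 nA

4.70 nA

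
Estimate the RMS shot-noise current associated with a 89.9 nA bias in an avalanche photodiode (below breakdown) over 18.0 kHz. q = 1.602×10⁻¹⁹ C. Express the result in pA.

I_n = √(2qI·B)
2qI·B = 2 × 1.602×10⁻¹⁹ × 8.99×10⁻⁸ × 1.80×10⁴ = 5.18×10⁻²² A²
I_n = √(5.18×10⁻²²) = 2.28×10⁻¹¹ A = 22.8 pA

22.8 pA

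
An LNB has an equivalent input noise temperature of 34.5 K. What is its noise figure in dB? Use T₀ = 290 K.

0.488 dB

F = 1 + T_e/T₀ = 1 + 34.5/290 = 1.11897
NF = 10 log₁₀(1.11897) = 0.488 dB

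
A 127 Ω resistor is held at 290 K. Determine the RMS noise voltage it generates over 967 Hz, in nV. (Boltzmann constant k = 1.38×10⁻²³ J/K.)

V_n = √(4kTRB)
4kTRB = 4 × 1.38×10⁻²³ × 290 × 1.27×10² × 9.67×10² = 1.97×10⁻¹⁵ V²
V_n = √(1.97×10⁻¹⁵) = 4.43×10⁻⁸ V = 44.3 nV

44.3 nV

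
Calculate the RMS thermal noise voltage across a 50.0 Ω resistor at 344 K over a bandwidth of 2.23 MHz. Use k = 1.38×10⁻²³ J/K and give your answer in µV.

1.46 µV

V_n = √(4kTRB)
4kTRB = 4 × 1.38×10⁻²³ × 344 × 5.00×10¹ × 2.23×10⁶ = 2.12×10⁻¹² V²
V_n = √(2.12×10⁻¹²) = 1.46×10⁻⁶ V = 1.46 µV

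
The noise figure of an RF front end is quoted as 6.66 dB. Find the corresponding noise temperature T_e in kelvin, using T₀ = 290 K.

1054 K

F = 10^(6.66/10) = 4.63447
T_e = (F − 1)·T₀ = (4.63447 − 1) × 290 = 1054 K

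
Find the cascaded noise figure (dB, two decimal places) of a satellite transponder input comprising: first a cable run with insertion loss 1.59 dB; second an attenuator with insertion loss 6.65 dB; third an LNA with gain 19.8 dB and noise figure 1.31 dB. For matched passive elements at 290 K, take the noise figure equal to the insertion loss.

Convert to linear (a loss of L dB is a gain of −L dB): F_i = 10^(NF_i/10), G_i = 10^(G_i,dB/10)
  Stage 1: F_1 = 10^(1.59/10) = 1.442, G_1 = 10^(−1.59/10) = 0.6934
  Stage 2: F_2 = 10^(6.65/10) = 4.624, G_2 = 10^(−6.65/10) = 0.2163
  Stage 3: F_3 = 10^(1.31/10) = 1.352, G_3 = 10^(19.8/10) = 95.50
Friis cascade:
  F = 1.442 + (4.624 − 1)/0.6934 + (1.352 − 1)/0.1500 = 9.016
NF = 10 log₁₀(9.016) = 9.55 dB

9.55 dB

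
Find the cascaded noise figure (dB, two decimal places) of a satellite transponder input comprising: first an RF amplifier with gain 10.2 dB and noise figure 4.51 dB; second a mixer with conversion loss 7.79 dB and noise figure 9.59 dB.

5.56 dB

Convert to linear (a loss of L dB is a gain of −L dB): F_i = 10^(NF_i/10), G_i = 10^(G_i,dB/10)
  Stage 1: F_1 = 10^(4.51/10) = 2.825, G_1 = 10^(10.2/10) = 10.47
  Stage 2: F_2 = 10^(9.59/10) = 9.099, G_2 = 10^(−7.79/10) = 0.1663
Friis cascade:
  F = 2.825 + (9.099 − 1)/10.47 = 3.598
NF = 10 log₁₀(3.598) = 5.56 dB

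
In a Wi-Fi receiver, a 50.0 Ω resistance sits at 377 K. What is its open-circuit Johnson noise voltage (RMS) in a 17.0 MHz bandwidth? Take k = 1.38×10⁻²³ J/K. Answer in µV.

4.21 µV

V_n = √(4kTRB)
4kTRB = 4 × 1.38×10⁻²³ × 377 × 5.00×10¹ × 1.70×10⁷ = 1.77×10⁻¹¹ V²
V_n = √(1.77×10⁻¹¹) = 4.21×10⁻⁶ V = 4.21 µV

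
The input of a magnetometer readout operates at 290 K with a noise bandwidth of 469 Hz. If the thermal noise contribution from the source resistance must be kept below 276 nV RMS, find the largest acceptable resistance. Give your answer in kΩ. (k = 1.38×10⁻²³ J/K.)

10.1 kΩ

Johnson–Nyquist: V_n = √(4kTRB) ⇒ R = V_n² / (4kTB)
4kTB = 4 × 1.38×10⁻²³ × 290 × 4.69×10² = 7.51×10⁻¹⁸
R = (2.76×10⁻⁷)² / 7.51×10⁻¹⁸ = 1.01×10⁴ Ω = 10.1 kΩ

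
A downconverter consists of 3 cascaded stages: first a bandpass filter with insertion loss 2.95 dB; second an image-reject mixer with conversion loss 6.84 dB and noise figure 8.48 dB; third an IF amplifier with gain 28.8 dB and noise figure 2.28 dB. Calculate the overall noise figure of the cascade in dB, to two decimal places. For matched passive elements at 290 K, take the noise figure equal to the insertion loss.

Convert to linear (a loss of L dB is a gain of −L dB): F_i = 10^(NF_i/10), G_i = 10^(G_i,dB/10)
  Stage 1: F_1 = 10^(2.95/10) = 1.972, G_1 = 10^(−2.95/10) = 0.5070
  Stage 2: F_2 = 10^(8.48/10) = 7.047, G_2 = 10^(−6.84/10) = 0.2070
  Stage 3: F_3 = 10^(2.28/10) = 1.690, G_3 = 10^(28.8/10) = 758.6
Friis cascade:
  F = 1.972 + (7.047 − 1)/0.5070 + (1.690 − 1)/0.1050 = 20.48
NF = 10 log₁₀(20.48) = 13.11 dB

13.11 dB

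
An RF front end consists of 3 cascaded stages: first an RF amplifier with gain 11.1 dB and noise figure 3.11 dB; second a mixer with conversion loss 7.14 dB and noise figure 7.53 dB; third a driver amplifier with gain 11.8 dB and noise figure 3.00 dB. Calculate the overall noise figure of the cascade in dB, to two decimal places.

Convert to linear (a loss of L dB is a gain of −L dB): F_i = 10^(NF_i/10), G_i = 10^(G_i,dB/10)
  Stage 1: F_1 = 10^(3.11/10) = 2.046, G_1 = 10^(11.1/10) = 12.88
  Stage 2: F_2 = 10^(7.53/10) = 5.662, G_2 = 10^(−7.14/10) = 0.1932
  Stage 3: F_3 = 10^(3.00/10) = 1.995, G_3 = 10^(11.8/10) = 15.14
Friis cascade:
  F = 2.046 + (5.662 − 1)/12.88 + (1.995 − 1)/2.489 = 2.808
NF = 10 log₁₀(2.808) = 4.48 dB

4.48 dB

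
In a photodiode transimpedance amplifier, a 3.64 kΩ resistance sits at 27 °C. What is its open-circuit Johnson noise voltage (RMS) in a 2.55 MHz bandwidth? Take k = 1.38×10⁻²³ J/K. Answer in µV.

12.4 µV

T = 27 °C + 273.15 = 300.15 K
V_n = √(4kTRB)
4kTRB = 4 × 1.38×10⁻²³ × 300.15 × 3.64×10³ × 2.55×10⁶ = 1.54×10⁻¹⁰ V²
V_n = √(1.54×10⁻¹⁰) = 1.24×10⁻⁵ V = 12.4 µV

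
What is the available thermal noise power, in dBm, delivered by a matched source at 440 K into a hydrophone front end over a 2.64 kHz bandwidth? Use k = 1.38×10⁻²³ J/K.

P_n = kTB = 1.38×10⁻²³ × 440 × 2.64×10³ = 1.60×10⁻¹⁷ W
In dBm: 10 log₁₀(1.60×10⁻¹⁷ / 10⁻³) = −138.0 dBm

−138.0 dBm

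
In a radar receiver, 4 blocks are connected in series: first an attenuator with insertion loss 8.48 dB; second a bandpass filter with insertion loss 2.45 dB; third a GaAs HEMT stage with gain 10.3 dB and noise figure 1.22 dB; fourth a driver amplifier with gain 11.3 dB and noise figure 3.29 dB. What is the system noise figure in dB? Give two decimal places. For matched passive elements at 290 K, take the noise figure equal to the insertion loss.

Convert to linear (a loss of L dB is a gain of −L dB): F_i = 10^(NF_i/10), G_i = 10^(G_i,dB/10)
  Stage 1: F_1 = 10^(8.48/10) = 7.047, G_1 = 10^(−8.48/10) = 0.1419
  Stage 2: F_2 = 10^(2.45/10) = 1.758, G_2 = 10^(−2.45/10) = 0.5689
  Stage 3: F_3 = 10^(1.22/10) = 1.324, G_3 = 10^(10.3/10) = 10.72
  Stage 4: F_4 = 10^(3.29/10) = 2.133, G_4 = 10^(11.3/10) = 13.49
Friis cascade:
  F = 7.047 + (1.758 − 1)/0.1419 + (1.324 − 1)/0.08072 + (2.133 − 1)/0.8650 = 17.72
NF = 10 log₁₀(17.72) = 12.48 dB

12.48 dB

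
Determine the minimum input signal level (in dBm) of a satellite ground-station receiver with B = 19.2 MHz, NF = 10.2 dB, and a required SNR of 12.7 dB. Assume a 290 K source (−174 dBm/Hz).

Sensitivity = −174 + 10 log₁₀(B) + NF + SNR_min
= −174 + 72.83 + 10.2 + 12.7
= −78.27 dBm → −78.3 dBm

−78.3 dBm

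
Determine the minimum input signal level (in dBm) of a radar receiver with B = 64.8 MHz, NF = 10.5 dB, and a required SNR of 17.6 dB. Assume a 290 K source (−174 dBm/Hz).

−67.8 dBm

Sensitivity = −174 + 10 log₁₀(B) + NF + SNR_min
= −174 + 78.12 + 10.5 + 17.6
= −67.78 dBm → −67.8 dBm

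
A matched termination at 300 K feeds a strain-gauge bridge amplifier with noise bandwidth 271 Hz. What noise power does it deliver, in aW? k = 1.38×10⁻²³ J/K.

P_n = kTB = 1.38×10⁻²³ × 300 × 2.71×10² = 1.12×10⁻¹⁸ W = 1.12 aW

1.12 aW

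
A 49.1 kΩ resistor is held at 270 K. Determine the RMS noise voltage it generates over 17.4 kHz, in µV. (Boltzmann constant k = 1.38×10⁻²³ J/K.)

3.57 µV

V_n = √(4kTRB)
4kTRB = 4 × 1.38×10⁻²³ × 270 × 4.91×10⁴ × 1.74×10⁴ = 1.27×10⁻¹¹ V²
V_n = √(1.27×10⁻¹¹) = 3.57×10⁻⁶ V = 3.57 µV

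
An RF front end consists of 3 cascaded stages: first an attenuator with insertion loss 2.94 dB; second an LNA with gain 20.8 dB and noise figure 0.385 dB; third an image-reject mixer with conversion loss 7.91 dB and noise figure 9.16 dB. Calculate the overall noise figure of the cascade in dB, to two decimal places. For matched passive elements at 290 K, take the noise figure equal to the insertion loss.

3.56 dB

Convert to linear (a loss of L dB is a gain of −L dB): F_i = 10^(NF_i/10), G_i = 10^(G_i,dB/10)
  Stage 1: F_1 = 10^(2.94/10) = 1.968, G_1 = 10^(−2.94/10) = 0.5082
  Stage 2: F_2 = 10^(0.385/10) = 1.093, G_2 = 10^(20.8/10) = 120.2
  Stage 3: F_3 = 10^(9.16/10) = 8.241, G_3 = 10^(−7.91/10) = 0.1618
Friis cascade:
  F = 1.968 + (1.093 − 1)/0.5082 + (8.241 − 1)/61.09 = 2.269
NF = 10 log₁₀(2.269) = 3.56 dB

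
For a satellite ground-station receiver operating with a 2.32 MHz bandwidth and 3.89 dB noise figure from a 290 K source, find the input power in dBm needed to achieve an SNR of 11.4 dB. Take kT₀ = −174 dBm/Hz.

−95.1 dBm

Sensitivity = −174 + 10 log₁₀(B) + NF + SNR_min
= −174 + 63.65 + 3.89 + 11.4
= −95.06 dBm → −95.1 dBm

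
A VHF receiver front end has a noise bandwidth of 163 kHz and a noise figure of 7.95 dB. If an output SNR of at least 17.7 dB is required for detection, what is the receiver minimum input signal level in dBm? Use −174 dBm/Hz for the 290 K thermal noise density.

−96.2 dBm

Sensitivity = −174 + 10 log₁₀(B) + NF + SNR_min
= −174 + 52.12 + 7.95 + 17.7
= −96.23 dBm → −96.2 dBm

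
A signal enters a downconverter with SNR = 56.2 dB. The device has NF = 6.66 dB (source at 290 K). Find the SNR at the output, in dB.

49.54 dB

By definition F = SNR_in/SNR_out, so in dB: SNR_out = SNR_in − NF
SNR_out = 56.2 − 6.66 = 49.54 dB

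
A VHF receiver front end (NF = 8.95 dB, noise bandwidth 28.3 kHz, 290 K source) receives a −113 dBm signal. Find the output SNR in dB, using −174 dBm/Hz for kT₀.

Noise floor: N = −174 + 10 log₁₀(B) + NF
10 log₁₀(2.83×10⁴) = 44.52 dB
N = −174 + 44.52 + 8.95 = −120.53 dBm
SNR = P_sig − N = −113 − (−120.53) = 7.53 dB → 7.5 dB

7.5 dB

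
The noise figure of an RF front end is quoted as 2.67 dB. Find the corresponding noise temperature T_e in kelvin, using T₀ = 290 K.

246 K

F = 10^(2.67/10) = 1.84927
T_e = (F − 1)·T₀ = (1.84927 − 1) × 290 = 246 K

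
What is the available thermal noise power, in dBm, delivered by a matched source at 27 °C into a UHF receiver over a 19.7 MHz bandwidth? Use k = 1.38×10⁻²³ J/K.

T = 27 °C + 273.15 = 300.15 K
P_n = kTB = 1.38×10⁻²³ × 300.15 × 1.97×10⁷ = 8.16×10⁻¹⁴ W
In dBm: 10 log₁₀(8.16×10⁻¹⁴ / 10⁻³) = −100.9 dBm

−100.9 dBm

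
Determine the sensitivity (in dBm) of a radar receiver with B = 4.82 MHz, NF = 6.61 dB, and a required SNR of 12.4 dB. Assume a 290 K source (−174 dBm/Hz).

−88.2 dBm

Sensitivity = −174 + 10 log₁₀(B) + NF + SNR_min
= −174 + 66.83 + 6.61 + 12.4
= −88.16 dBm → −88.2 dBm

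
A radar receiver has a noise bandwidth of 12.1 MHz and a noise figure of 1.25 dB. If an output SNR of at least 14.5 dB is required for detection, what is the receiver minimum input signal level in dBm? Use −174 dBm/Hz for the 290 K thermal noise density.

−87.4 dBm

Sensitivity = −174 + 10 log₁₀(B) + NF + SNR_min
= −174 + 70.83 + 1.25 + 14.5
= −87.42 dBm → −87.4 dBm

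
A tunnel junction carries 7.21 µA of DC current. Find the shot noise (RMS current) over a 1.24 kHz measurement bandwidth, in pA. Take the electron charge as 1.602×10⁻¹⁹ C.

I_n = √(2qI·B)
2qI·B = 2 × 1.602×10⁻¹⁹ × 7.21×10⁻⁶ × 1.24×10³ = 2.86×10⁻²¹ A²
I_n = √(2.86×10⁻²¹) = 5.35×10⁻¹¹ A = 53.5 pA

53.5 pA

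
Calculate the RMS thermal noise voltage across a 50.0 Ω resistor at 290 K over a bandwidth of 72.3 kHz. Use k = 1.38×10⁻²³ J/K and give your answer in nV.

V_n = √(4kTRB)
4kTRB = 4 × 1.38×10⁻²³ × 290 × 5.00×10¹ × 7.23×10⁴ = 5.79×10⁻¹⁴ V²
V_n = √(5.79×10⁻¹⁴) = 2.41×10⁻⁷ V = 241 nV

241 nV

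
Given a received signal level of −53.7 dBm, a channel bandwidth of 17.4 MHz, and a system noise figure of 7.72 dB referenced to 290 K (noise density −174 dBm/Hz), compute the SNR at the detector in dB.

Noise floor: N = −174 + 10 log₁₀(B) + NF
10 log₁₀(1.74×10⁷) = 72.41 dB
N = −174 + 72.41 + 7.72 = −93.87 dBm
SNR = P_sig − N = −53.7 − (−93.87) = 40.17 dB → 40.2 dB

40.2 dB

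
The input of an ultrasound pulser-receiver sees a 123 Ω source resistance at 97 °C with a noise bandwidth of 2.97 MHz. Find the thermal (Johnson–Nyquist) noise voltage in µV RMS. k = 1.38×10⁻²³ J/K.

2.73 µV

T = 97 °C + 273.15 = 370.15 K
V_n = √(4kTRB)
4kTRB = 4 × 1.38×10⁻²³ × 370.15 × 1.23×10² × 2.97×10⁶ = 7.46×10⁻¹² V²
V_n = √(7.46×10⁻¹²) = 2.73×10⁻⁶ V = 2.73 µV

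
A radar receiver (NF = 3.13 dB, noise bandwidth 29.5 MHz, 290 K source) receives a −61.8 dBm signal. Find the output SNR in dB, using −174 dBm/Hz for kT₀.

Noise floor: N = −174 + 10 log₁₀(B) + NF
10 log₁₀(2.95×10⁷) = 74.7 dB
N = −174 + 74.7 + 3.13 = −96.17 dBm
SNR = P_sig − N = −61.8 − (−96.17) = 34.37 dB → 34.4 dB

34.4 dB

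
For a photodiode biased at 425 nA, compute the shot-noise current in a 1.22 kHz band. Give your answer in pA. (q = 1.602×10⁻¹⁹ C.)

12.9 pA

I_n = √(2qI·B)
2qI·B = 2 × 1.602×10⁻¹⁹ × 4.25×10⁻⁷ × 1.22×10³ = 1.66×10⁻²² A²
I_n = √(1.66×10⁻²²) = 1.29×10⁻¹¹ A = 12.9 pA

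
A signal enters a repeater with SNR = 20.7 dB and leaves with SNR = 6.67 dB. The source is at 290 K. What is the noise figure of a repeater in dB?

NF (dB) = SNR_in(dB) − SNR_out(dB) when the source is at T₀
NF = 20.7 − 6.67 = 14.03 dB

14.03 dB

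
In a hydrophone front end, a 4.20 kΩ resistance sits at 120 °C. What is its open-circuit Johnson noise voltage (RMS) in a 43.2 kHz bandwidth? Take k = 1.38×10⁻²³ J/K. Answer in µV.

T = 120 °C + 273.15 = 393.15 K
V_n = √(4kTRB)
4kTRB = 4 × 1.38×10⁻²³ × 393.15 × 4.20×10³ × 4.32×10⁴ = 3.94×10⁻¹² V²
V_n = √(3.94×10⁻¹²) = 1.98×10⁻⁶ V = 1.98 µV

1.98 µV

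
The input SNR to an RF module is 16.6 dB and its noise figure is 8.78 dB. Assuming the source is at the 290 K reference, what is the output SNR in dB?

7.82 dB

By definition F = SNR_in/SNR_out, so in dB: SNR_out = SNR_in − NF
SNR_out = 16.6 − 8.78 = 7.82 dB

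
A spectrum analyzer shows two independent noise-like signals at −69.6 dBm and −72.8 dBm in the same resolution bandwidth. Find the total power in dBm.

−67.9 dBm

Convert to linear, add, convert back:
P₁ = 1.10×10⁻¹⁰ W, P₂ = 5.25×10⁻¹¹ W
P_tot = 1.62×10⁻¹⁰ W → 10 log₁₀(P_tot / 10⁻³) = −67.9 dBm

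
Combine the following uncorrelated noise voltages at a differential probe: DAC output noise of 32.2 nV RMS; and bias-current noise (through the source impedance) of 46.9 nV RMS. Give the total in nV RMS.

Uncorrelated sources add in power (mean-square): V_tot = √(ΣV_i²)
V_tot = √[(3.22×10⁻⁸)² + (4.69×10⁻⁸)²] = 5.69×10⁻⁸ V = 56.9 nV

56.9 nV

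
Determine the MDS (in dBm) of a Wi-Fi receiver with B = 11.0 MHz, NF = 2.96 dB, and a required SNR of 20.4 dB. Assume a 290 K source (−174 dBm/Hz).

Sensitivity = −174 + 10 log₁₀(B) + NF + SNR_min
= −174 + 70.41 + 2.96 + 20.4
= −80.23 dBm → −80.2 dBm

−80.2 dBm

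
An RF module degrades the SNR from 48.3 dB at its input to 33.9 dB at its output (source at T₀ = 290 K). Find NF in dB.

NF (dB) = SNR_in(dB) − SNR_out(dB) when the source is at T₀
NF = 48.3 − 33.9 = 14.4 dB

14.4 dB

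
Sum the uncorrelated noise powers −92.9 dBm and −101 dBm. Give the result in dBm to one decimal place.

−92.3 dBm

Convert to linear, add, convert back:
P₁ = 5.13×10⁻¹³ W, P₂ = 7.94×10⁻¹⁴ W
P_tot = 5.92×10⁻¹³ W → 10 log₁₀(P_tot / 10⁻³) = −92.3 dBm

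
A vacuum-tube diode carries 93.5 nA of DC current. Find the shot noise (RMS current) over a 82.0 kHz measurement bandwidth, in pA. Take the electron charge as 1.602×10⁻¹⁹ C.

49.6 pA

I_n = √(2qI·B)
2qI·B = 2 × 1.602×10⁻¹⁹ × 9.35×10⁻⁸ × 8.20×10⁴ = 2.46×10⁻²¹ A²
I_n = √(2.46×10⁻²¹) = 4.96×10⁻¹¹ A = 49.6 pA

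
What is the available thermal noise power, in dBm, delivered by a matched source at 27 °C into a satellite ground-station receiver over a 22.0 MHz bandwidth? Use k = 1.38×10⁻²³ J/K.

−100.4 dBm

T = 27 °C + 273.15 = 300.15 K
P_n = kTB = 1.38×10⁻²³ × 300.15 × 2.20×10⁷ = 9.11×10⁻¹⁴ W
In dBm: 10 log₁₀(9.11×10⁻¹⁴ / 10⁻³) = −100.4 dBm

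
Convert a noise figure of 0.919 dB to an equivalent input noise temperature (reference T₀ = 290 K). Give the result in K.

F = 10^(0.919/10) = 1.23566
T_e = (F − 1)·T₀ = (1.23566 − 1) × 290 = 68.3 K

68.3 K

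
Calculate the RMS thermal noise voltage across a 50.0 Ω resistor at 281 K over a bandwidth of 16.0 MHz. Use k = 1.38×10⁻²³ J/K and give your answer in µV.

3.52 µV

V_n = √(4kTRB)
4kTRB = 4 × 1.38×10⁻²³ × 281 × 5.00×10¹ × 1.60×10⁷ = 1.24×10⁻¹¹ V²
V_n = √(1.24×10⁻¹¹) = 3.52×10⁻⁶ V = 3.52 µV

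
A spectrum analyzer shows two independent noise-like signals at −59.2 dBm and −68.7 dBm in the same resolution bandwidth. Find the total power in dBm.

Convert to linear, add, convert back:
P₁ = 1.20×10⁻⁹ W, P₂ = 1.35×10⁻¹⁰ W
P_tot = 1.34×10⁻⁹ W → 10 log₁₀(P_tot / 10⁻³) = −58.7 dBm

−58.7 dBm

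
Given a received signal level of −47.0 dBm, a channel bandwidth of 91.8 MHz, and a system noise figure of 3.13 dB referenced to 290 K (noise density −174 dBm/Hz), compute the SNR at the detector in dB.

Noise floor: N = −174 + 10 log₁₀(B) + NF
10 log₁₀(9.18×10⁷) = 79.63 dB
N = −174 + 79.63 + 3.13 = −91.24 dBm
SNR = P_sig − N = −47.0 − (−91.24) = 44.24 dB → 44.2 dB

44.2 dB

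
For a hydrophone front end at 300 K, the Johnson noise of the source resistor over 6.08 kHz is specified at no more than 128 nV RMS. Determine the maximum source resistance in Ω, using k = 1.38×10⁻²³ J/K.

163 Ω

Johnson–Nyquist: V_n = √(4kTRB) ⇒ R = V_n² / (4kTB)
4kTB = 4 × 1.38×10⁻²³ × 300 × 6.08×10³ = 1.01×10⁻¹⁶
R = (1.28×10⁻⁷)² / 1.01×10⁻¹⁶ = 1.63×10² Ω = 163 Ω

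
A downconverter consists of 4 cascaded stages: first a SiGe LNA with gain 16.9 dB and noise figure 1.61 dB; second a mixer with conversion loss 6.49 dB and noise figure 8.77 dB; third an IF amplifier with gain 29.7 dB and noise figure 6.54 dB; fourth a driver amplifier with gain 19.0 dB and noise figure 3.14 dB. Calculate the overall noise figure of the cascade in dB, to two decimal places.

Convert to linear (a loss of L dB is a gain of −L dB): F_i = 10^(NF_i/10), G_i = 10^(G_i,dB/10)
  Stage 1: F_1 = 10^(1.61/10) = 1.449, G_1 = 10^(16.9/10) = 48.98
  Stage 2: F_2 = 10^(8.77/10) = 7.534, G_2 = 10^(−6.49/10) = 0.2244
  Stage 3: F_3 = 10^(6.54/10) = 4.508, G_3 = 10^(29.7/10) = 933.3
  Stage 4: F_4 = 10^(3.14/10) = 2.061, G_4 = 10^(19.0/10) = 79.43
Friis cascade:
  F = 1.449 + (7.534 − 1)/48.98 + (4.508 − 1)/10.99 + (2.061 − 1)/1.026×10⁴ = 1.901
NF = 10 log₁₀(1.901) = 2.79 dB

2.79 dB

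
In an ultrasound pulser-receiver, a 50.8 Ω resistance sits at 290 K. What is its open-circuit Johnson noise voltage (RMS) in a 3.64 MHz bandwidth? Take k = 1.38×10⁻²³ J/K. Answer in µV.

1.72 µV

V_n = √(4kTRB)
4kTRB = 4 × 1.38×10⁻²³ × 290 × 5.08×10¹ × 3.64×10⁶ = 2.96×10⁻¹² V²
V_n = √(2.96×10⁻¹²) = 1.72×10⁻⁶ V = 1.72 µV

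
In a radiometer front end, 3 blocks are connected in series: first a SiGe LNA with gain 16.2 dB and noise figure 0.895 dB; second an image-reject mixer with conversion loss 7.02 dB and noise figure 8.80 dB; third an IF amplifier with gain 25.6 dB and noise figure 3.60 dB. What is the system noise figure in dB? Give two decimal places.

1.88 dB

Convert to linear (a loss of L dB is a gain of −L dB): F_i = 10^(NF_i/10), G_i = 10^(G_i,dB/10)
  Stage 1: F_1 = 10^(0.895/10) = 1.229, G_1 = 10^(16.2/10) = 41.69
  Stage 2: F_2 = 10^(8.80/10) = 7.586, G_2 = 10^(−7.02/10) = 0.1986
  Stage 3: F_3 = 10^(3.60/10) = 2.291, G_3 = 10^(25.6/10) = 363.1
Friis cascade:
  F = 1.229 + (7.586 − 1)/41.69 + (2.291 − 1)/8.279 = 1.543
NF = 10 log₁₀(1.543) = 1.88 dB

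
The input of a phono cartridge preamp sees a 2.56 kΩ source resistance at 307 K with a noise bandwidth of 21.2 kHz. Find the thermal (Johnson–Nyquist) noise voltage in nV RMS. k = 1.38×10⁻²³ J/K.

V_n = √(4kTRB)
4kTRB = 4 × 1.38×10⁻²³ × 307 × 2.56×10³ × 2.12×10⁴ = 9.20×10⁻¹³ V²
V_n = √(9.20×10⁻¹³) = 9.59×10⁻⁷ V = 959 nV

959 nV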